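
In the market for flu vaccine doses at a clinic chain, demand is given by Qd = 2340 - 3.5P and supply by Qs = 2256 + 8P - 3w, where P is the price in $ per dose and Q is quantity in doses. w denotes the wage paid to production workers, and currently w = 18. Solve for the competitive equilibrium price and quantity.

P* = 12, Q* = 2298

With w = 18, supply is Qs = 2202 + 8P.
The market clears where 2340 - 3.5P = 2202 + 8P. Rearranging, 11.5P = 138, hence P* = 12.
Then Q* = 2340 - 3.5(12) = 2298.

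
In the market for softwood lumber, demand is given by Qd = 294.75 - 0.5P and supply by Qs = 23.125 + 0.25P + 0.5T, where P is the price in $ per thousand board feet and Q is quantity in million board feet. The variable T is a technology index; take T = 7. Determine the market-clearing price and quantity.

With T = 7, supply is Qs = 26.625 + 0.25P.
Set Qd = Qs: 294.75 - 0.5P = 26.625 + 0.25P, so 268.125 = 0.75P and P* = 357.5.
Plugging P* into demand: Q* = 294.75 - 0.5(357.5) = 116.

P* = 357.5, Q* = 116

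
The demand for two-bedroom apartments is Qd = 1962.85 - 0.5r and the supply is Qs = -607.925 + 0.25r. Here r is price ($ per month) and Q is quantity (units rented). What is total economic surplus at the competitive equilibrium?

Equating demand and supply, 1962.85 - 0.5r = -607.925 + 0.25r gives 0.75r = 2570.775, so r* = 3427.7.
Plugging r* into demand: Q* = 1962.85 - 0.5(3427.7) = 249.
Demand choke price = 3925.7; supply choke price = 2431.7. CS = ½(3925.7 - 3427.7)(249) = 62001; PS = ½(3427.7 - 2431.7)(249) = 124002. Total surplus = 186003.

Total surplus = 186003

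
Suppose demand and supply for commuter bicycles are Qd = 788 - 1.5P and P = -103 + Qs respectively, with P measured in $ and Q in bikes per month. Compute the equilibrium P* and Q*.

Inverting to quantity form: Qs = 103 + P.
The market clears where 788 - 1.5P = 103 + P. Rearranging, 2.5P = 685, hence P* = 274.
Substitute back: Q* = 788 - 1.5(274) = 377.

P* = 274, Q* = 377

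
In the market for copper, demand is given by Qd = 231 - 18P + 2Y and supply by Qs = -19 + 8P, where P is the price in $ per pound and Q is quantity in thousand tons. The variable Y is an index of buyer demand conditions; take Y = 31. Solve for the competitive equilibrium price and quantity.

With Y = 31, demand is Qd = 293 - 18P.
Set Qd = Qs: 293 - 18P = -19 + 8P, so 312 = 26P and P* = 12.
From the demand curve, Q* = 293 - 18(12) = 77.

P* = 12, Q* = 77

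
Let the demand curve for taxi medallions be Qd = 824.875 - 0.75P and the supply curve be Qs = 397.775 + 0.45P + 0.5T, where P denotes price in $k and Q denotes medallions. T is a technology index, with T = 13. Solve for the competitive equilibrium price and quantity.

With T = 13, supply is Qs = 404.275 + 0.45P.
The market clears where 824.875 - 0.75P = 404.275 + 0.45P. Rearranging, 1.2P = 420.6, hence P* = 350.5.
From the demand curve, Q* = 824.875 - 0.75(350.5) = 562.

P* = 350.5, Q* = 562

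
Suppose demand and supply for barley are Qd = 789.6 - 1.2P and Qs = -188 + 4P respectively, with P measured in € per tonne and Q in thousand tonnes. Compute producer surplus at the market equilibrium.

The market clears where 789.6 - 1.2P = -188 + 4P. Rearranging, 5.2P = 977.6, hence P* = 188.
Substitute back: Q* = 789.6 - 1.2(188) = 564.
Supply choke price (Qs = 0): P = 47. Producer surplus = ½ × (188 - 47) × 564 = 39762.

Producer surplus = 39762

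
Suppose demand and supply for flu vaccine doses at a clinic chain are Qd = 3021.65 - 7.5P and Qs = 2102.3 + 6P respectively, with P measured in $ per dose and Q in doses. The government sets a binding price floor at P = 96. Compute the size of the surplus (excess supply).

With P fixed at 96, quantity demanded is 2301.65 and quantity supplied is 2678.3.
Surplus = Qs - Qd = 2678.3 - 2301.65 = 376.65.

Surplus = 376.65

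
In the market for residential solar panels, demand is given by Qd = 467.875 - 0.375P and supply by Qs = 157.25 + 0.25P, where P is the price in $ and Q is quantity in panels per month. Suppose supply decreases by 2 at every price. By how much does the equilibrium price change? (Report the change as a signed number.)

The market clears where 467.875 - 0.375P = 157.25 + 0.25P. Rearranging, 0.625P = 310.625, hence P* = 497.
Substitute back: Q* = 467.875 - 0.375(497) = 281.5.
After the shift, supply is Qs = 155.25 + 0.25P.
New equilibrium: 312.625 = 0.625P, so P = 500.2 and Q = 280.3.
ΔP = 500.2 - 497 = 3.2.

ΔP = 3.2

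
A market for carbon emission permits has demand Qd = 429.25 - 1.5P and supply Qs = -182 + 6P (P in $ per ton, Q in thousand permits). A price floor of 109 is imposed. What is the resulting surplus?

Evaluating both curves at the floor price 109 gives Qd = 265.75, Qs = 472.
Surplus = Qs - Qd = 472 - 265.75 = 206.25.

Surplus = 206.25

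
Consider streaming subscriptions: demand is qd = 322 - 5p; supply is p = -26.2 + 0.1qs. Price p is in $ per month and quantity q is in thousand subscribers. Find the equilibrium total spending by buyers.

Total spending by buyers = 1208

Rewriting in direct form: qs = 262 + 10p.
At equilibrium qd = qs, so 322 - 5p = 262 + 10p; collecting terms, 60 = 15p and p* = 4.
Then q* = 322 - 5(4) = 302.
Total spending by buyers = p* × q* = 4 × 302 = 1208.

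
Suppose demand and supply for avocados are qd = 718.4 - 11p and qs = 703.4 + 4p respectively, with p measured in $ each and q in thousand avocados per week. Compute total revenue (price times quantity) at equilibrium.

Total revenue = 707.4

At equilibrium qd = qs, so 718.4 - 11p = 703.4 + 4p; collecting terms, 15 = 15p and p* = 1.
From the demand curve, q* = 718.4 - 11(1) = 707.4.
Total revenue = p* × q* = 1 × 707.4 = 707.4.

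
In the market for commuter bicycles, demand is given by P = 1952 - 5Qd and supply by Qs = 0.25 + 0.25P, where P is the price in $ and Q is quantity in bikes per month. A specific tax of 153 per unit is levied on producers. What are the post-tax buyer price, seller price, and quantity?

Rewriting in direct form: Qd = 390.4 - 0.2P.
With a tax of 153 on producers, they supply based on the net price P_s = P_b - 153, so Qs = -38 + 0.25P_b.
Equate demand and the shifted supply: 390.4 - 0.2P_b = -38 + 0.25P_b, giving 0.45P_b = 428.4, so P_b = 952.
So P_s = 799 and the quantity traded is Q = 390.4 - 0.2(952) = 200.

P_b = 952, P_s = 799, Q = 200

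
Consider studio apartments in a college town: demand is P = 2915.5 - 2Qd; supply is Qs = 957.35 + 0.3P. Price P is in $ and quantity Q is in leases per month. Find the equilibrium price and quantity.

P* = 625.5, Q* = 1145

Solving each curve for Q: Qd = 1457.75 - 0.5P.
Equating demand and supply, 1457.75 - 0.5P = 957.35 + 0.3P gives 0.8P = 500.4, so P* = 625.5.
From the demand curve, Q* = 1457.75 - 0.5(625.5) = 1145.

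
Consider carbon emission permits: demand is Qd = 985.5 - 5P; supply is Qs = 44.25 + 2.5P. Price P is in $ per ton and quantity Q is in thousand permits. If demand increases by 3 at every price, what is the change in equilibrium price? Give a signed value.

ΔP = 0.4

At equilibrium Qd = Qs, so 985.5 - 5P = 44.25 + 2.5P; collecting terms, 941.25 = 7.5P and P* = 125.5.
From the demand curve, Q* = 985.5 - 5(125.5) = 358.
After the shift, demand is Qd = 988.5 - 5P.
New equilibrium: 944.25 = 7.5P, so P = 125.9 and Q = 359.
ΔP = 125.9 - 125.5 = 0.4.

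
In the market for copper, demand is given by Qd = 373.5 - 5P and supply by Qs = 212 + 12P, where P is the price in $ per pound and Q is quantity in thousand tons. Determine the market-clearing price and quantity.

The market clears where 373.5 - 5P = 212 + 12P. Rearranging, 17P = 161.5, hence P* = 9.5.
Substitute back: Q* = 373.5 - 5(9.5) = 326.

P* = 9.5, Q* = 326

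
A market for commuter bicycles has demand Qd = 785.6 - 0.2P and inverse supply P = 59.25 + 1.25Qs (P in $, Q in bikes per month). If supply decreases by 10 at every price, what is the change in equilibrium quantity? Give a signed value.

ΔQ = -2

Solving each curve for Q: Qs = -47.4 + 0.8P.
At equilibrium Qd = Qs, so 785.6 - 0.2P = -47.4 + 0.8P; collecting terms, 833 = P and P* = 833.
Substitute back: Q* = 785.6 - 0.2(833) = 619.
After the shift, supply is Qs = -57.4 + 0.8P.
The new intersection has 843 = P, i.e. P = 843, Q = 617.
ΔQ = 617 - 619 = -2.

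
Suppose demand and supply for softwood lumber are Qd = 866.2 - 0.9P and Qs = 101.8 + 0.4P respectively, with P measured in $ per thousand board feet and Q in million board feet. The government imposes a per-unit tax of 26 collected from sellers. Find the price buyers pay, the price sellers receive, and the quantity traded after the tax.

P_b = 596, P_s = 570, Q = 329.8

Sellers keep P_s = P_b - 26 per unit, so supply in terms of the buyer price is Qs = 91.4 + 0.4P_b.
Equate demand and the shifted supply: 866.2 - 0.9P_b = 91.4 + 0.4P_b, giving 1.3P_b = 774.8, so P_b = 596.
Then P_s = 596 - 26 = 570 and Q = 866.2 - 0.9(596) = 329.8.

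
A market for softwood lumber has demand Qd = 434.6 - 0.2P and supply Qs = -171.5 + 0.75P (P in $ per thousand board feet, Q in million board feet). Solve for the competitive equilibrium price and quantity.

P* = 638, Q* = 307

Set Qd = Qs: 434.6 - 0.2P = -171.5 + 0.75P, so 606.1 = 0.95P and P* = 638.
Substitute back: Q* = 434.6 - 0.2(638) = 307.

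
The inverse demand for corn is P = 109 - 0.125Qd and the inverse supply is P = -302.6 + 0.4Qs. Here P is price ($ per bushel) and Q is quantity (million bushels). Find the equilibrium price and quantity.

P* = 11, Q* = 784

Solving each curve for Q: Qd = 872 - 8P and Qs = 756.5 + 2.5P.
Set Qd = Qs: 872 - 8P = 756.5 + 2.5P, so 115.5 = 10.5P and P* = 11.
Plugging P* into demand: Q* = 872 - 8(11) = 784.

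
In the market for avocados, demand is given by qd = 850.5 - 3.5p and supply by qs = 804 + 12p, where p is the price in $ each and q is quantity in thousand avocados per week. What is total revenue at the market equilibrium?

The market clears where 850.5 - 3.5p = 804 + 12p. Rearranging, 15.5p = 46.5, hence p* = 3.
From the demand curve, q* = 850.5 - 3.5(3) = 840.
Total revenue = p* × q* = 3 × 840 = 2520.

Total revenue = 2520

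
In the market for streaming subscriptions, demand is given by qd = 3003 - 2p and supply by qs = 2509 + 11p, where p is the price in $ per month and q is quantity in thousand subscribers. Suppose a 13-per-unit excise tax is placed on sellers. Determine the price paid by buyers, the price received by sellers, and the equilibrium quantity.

The tax drives a wedge p_b - p_s = 13. Substituting p_s = p_b - 13 into supply: qs = 2366 + 11p_b.
Market clearing requires 3003 - 2p_b = 2366 + 11p_b; hence 637 = 13p_b and p_b = 49.
Then p_s = 49 - 13 = 36 and q = 3003 - 2(49) = 2905.

p_b = 49, p_s = 36, q = 2905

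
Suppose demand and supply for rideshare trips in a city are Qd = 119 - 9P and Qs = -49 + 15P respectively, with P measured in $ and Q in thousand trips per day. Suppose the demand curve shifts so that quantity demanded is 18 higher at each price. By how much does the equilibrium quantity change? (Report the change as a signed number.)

The market clears where 119 - 9P = -49 + 15P. Rearranging, 24P = 168, hence P* = 7.
Plugging P* into demand: Q* = 119 - 9(7) = 56.
After the shift, demand is Qd = 137 - 9P.
Re-solving, 24P = 186 gives P = 7.75 and Q = 67.25.
ΔQ = 67.25 - 56 = 11.25.

ΔQ = 11.25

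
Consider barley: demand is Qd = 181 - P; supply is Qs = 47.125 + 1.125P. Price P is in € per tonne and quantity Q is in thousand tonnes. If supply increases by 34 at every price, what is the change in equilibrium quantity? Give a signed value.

ΔQ = 16

The market clears where 181 - P = 47.125 + 1.125P. Rearranging, 2.125P = 133.875, hence P* = 63.
Substitute back: Q* = 181 - 63 = 118.
After the shift, supply is Qs = 81.125 + 1.125P.
New equilibrium: 99.875 = 2.125P, so P = 47 and Q = 134.
ΔQ = 134 - 118 = 16.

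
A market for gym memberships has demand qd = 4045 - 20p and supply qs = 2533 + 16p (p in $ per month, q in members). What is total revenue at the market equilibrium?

Total revenue = 134610

The market clears where 4045 - 20p = 2533 + 16p. Rearranging, 36p = 1512, hence p* = 42.
Substitute back: q* = 4045 - 20(42) = 3205.
Total revenue = p* × q* = 42 × 3205 = 134610.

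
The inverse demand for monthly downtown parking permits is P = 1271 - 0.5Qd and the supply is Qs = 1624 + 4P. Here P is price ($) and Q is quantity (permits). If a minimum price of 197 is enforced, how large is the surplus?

Surplus = 264

Rewriting in direct form: Qd = 2542 - 2P.
At P = 197: Qd = 2148 and Qs = 2412.
Surplus = Qs - Qd = 2412 - 2148 = 264.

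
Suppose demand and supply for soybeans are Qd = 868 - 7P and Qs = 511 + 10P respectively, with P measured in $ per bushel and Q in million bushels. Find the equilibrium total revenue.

At equilibrium Qd = Qs, so 868 - 7P = 511 + 10P; collecting terms, 357 = 17P and P* = 21.
From the demand curve, Q* = 868 - 7(21) = 721.
Total revenue = P* × Q* = 21 × 721 = 15141.

Total revenue = 15141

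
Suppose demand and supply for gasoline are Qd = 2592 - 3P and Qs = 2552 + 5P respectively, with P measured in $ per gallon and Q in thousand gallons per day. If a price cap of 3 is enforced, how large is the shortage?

Shortage = 16

At P = 3: Qd = 2583 and Qs = 2567.
Shortage = Qd - Qs = 2583 - 2567 = 16.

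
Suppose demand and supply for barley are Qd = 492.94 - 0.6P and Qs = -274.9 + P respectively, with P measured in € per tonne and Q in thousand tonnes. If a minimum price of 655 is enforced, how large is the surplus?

With P fixed at 655, quantity demanded is 99.94 and quantity supplied is 380.1.
Surplus = Qs - Qd = 380.1 - 99.94 = 280.16.

Surplus = 280.16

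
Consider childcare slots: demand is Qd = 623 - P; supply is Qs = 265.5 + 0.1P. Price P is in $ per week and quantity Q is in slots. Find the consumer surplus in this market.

At equilibrium Qd = Qs, so 623 - P = 265.5 + 0.1P; collecting terms, 357.5 = 1.1P and P* = 325.
Plugging P* into demand: Q* = 623 - 325 = 298.
Demand choke price (Qd = 0): P = 623. Consumer surplus = ½ × (623 - 325) × 298 = 44402.

Consumer surplus = 44402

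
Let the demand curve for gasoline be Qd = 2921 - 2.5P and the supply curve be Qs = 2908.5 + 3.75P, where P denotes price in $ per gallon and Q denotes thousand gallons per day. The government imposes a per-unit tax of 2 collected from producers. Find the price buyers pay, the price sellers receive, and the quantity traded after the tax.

Producers keep P_s = P_b - 2 per unit, so supply in terms of the buyer price is Qs = 2901 + 3.75P_b.
Set Qd = Qs: 2921 - 2.5P_b = 2901 + 3.75P_b, so 20 = 6.25P_b and P_b = 3.2.
So P_s = 1.2 and the quantity traded is Q = 2921 - 2.5(3.2) = 2913.

P_b = 3.2, P_s = 1.2, Q = 2913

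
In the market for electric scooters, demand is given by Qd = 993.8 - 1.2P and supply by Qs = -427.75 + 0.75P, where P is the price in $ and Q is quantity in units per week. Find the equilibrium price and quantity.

At equilibrium Qd = Qs, so 993.8 - 1.2P = -427.75 + 0.75P; collecting terms, 1421.55 = 1.95P and P* = 729.
Plugging P* into demand: Q* = 993.8 - 1.2(729) = 119.

P* = 729, Q* = 119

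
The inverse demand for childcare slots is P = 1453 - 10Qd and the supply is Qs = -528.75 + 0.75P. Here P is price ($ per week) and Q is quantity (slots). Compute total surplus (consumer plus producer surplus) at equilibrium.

Total surplus = 24684

In direct form, Qd = 145.3 - 0.1P.
At equilibrium Qd = Qs, so 145.3 - 0.1P = -528.75 + 0.75P; collecting terms, 674.05 = 0.85P and P* = 793.
Plugging P* into demand: Q* = 145.3 - 0.1(793) = 66.
Demand choke price = 1453; supply choke price = 705. CS = ½(1453 - 793)(66) = 21780; PS = ½(793 - 705)(66) = 2904. Total surplus = 24684.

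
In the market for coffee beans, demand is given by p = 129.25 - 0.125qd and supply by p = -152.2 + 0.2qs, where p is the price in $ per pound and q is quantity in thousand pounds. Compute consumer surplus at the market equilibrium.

Rewriting in direct form: qd = 1034 - 8p and qs = 761 + 5p.
Set qd = qs: 1034 - 8p = 761 + 5p, so 273 = 13p and p* = 21.
Then q* = 1034 - 8(21) = 866.
Demand choke price (qd = 0): p = 1034/8 = 129.25. Consumer surplus = ½ × (129.25 - 21) × 866 = 46872.25.

Consumer surplus = 46872.25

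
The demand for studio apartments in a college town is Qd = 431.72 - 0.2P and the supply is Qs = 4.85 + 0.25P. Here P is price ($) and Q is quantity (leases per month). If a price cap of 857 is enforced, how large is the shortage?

Shortage = 41.22

With P fixed at 857, quantity demanded is 260.32 and quantity supplied is 219.1.
Shortage = Qd - Qs = 260.32 - 219.1 = 41.22.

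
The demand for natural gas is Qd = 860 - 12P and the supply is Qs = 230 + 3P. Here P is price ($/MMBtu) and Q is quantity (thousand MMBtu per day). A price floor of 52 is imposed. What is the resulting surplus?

With P fixed at 52, quantity demanded is 236 and quantity supplied is 386.
Surplus = Qs - Qd = 386 - 236 = 150.

Surplus = 150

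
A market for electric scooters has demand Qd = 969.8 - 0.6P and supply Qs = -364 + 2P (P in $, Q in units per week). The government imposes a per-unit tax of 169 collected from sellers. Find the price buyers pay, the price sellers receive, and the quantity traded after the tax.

P_b = 643, P_s = 474, Q = 584

With a tax of 169 on sellers, they supply based on the net price P_s = P_b - 169, so Qs = -702 + 2P_b.
Equate demand and the shifted supply: 969.8 - 0.6P_b = -702 + 2P_b, giving 2.6P_b = 1671.8, so P_b = 643.
So P_s = 474 and the quantity traded is Q = 969.8 - 0.6(643) = 584.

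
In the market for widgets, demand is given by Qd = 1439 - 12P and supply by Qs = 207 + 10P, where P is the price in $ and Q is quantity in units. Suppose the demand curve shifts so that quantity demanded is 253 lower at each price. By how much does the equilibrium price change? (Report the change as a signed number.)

The market clears where 1439 - 12P = 207 + 10P. Rearranging, 22P = 1232, hence P* = 56.
From the demand curve, Q* = 1439 - 12(56) = 767.
After the shift, demand is Qd = 1186 - 12P.
The new intersection has 979 = 22P, i.e. P = 44.5, Q = 652.
ΔP = 44.5 - 56 = -11.5.

ΔP = -11.5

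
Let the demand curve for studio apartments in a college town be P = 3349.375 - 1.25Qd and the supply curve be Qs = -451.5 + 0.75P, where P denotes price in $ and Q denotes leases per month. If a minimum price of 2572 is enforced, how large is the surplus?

Solving each curve for Q: Qd = 2679.5 - 0.8P.
At P = 2572: Qd = 621.9 and Qs = 1477.5.
Surplus = Qs - Qd = 1477.5 - 621.9 = 855.6.

Surplus = 855.6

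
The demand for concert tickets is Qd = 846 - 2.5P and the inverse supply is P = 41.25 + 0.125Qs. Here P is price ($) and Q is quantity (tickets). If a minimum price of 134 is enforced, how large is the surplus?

Rewriting in direct form: Qs = -330 + 8P.
At P = 134: Qd = 511 and Qs = 742.
Surplus = Qs - Qd = 742 - 511 = 231.

Surplus = 231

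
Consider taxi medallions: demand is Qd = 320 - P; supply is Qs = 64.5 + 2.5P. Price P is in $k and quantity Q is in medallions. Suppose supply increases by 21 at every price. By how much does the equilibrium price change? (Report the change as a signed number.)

Set Qd = Qs: 320 - P = 64.5 + 2.5P, so 255.5 = 3.5P and P* = 73.
Substitute back: Q* = 320 - 73 = 247.
After the shift, supply is Qs = 85.5 + 2.5P.
The new intersection has 234.5 = 3.5P, i.e. P = 67, Q = 253.
ΔP = 67 - 73 = -6.

ΔP = -6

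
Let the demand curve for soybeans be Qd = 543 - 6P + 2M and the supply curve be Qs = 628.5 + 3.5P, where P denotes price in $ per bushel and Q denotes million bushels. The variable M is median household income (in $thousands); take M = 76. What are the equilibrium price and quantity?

P* = 7, Q* = 653

With M = 76, demand is Qd = 695 - 6P.
Equating demand and supply, 695 - 6P = 628.5 + 3.5P gives 9.5P = 66.5, so P* = 7.
Then Q* = 695 - 6(7) = 653.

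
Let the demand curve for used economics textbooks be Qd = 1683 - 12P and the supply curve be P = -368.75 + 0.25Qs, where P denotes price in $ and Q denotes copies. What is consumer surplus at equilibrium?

Inverting to quantity form: Qs = 1475 + 4P.
At equilibrium Qd = Qs, so 1683 - 12P = 1475 + 4P; collecting terms, 208 = 16P and P* = 13.
Then Q* = 1683 - 12(13) = 1527.
Demand choke price (Qd = 0): P = 1683/12 = 140.25. Consumer surplus = ½ × (140.25 - 13) × 1527 = 97155.375.

Consumer surplus = 97155.375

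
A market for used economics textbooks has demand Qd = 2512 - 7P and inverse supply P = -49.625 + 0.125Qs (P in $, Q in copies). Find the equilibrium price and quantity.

Rewriting in direct form: Qs = 397 + 8P.
Set Qd = Qs: 2512 - 7P = 397 + 8P, so 2115 = 15P and P* = 141.
Substitute back: Q* = 2512 - 7(141) = 1525.

P* = 141, Q* = 1525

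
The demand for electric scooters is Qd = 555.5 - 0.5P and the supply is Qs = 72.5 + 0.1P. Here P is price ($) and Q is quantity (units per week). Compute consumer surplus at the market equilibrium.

Equating demand and supply, 555.5 - 0.5P = 72.5 + 0.1P gives 0.6P = 483, so P* = 805.
Substitute back: Q* = 555.5 - 0.5(805) = 153.
Demand choke price (Qd = 0): P = 555.5/0.5 = 1111. Consumer surplus = ½ × (1111 - 805) × 153 = 23409.

Consumer surplus = 23409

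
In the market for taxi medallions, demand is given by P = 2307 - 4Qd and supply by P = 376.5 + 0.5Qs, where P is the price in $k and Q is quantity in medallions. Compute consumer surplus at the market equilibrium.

Solving each curve for Q: Qd = 576.75 - 0.25P and Qs = -753 + 2P.
Set Qd = Qs: 576.75 - 0.25P = -753 + 2P, so 1329.75 = 2.25P and P* = 591.
From the demand curve, Q* = 576.75 - 0.25(591) = 429.
Demand choke price (Qd = 0): P = 576.75/0.25 = 2307. Consumer surplus = ½ × (2307 - 591) × 429 = 368082.

Consumer surplus = 368082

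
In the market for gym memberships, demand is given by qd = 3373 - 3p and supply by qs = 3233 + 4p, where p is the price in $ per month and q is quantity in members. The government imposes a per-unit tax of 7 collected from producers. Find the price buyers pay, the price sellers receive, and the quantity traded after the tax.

p_b = 24, p_s = 17, q = 3301

Producers keep p_s = p_b - 7 per unit, so supply in terms of the buyer price is qs = 3205 + 4p_b.
Set qd = qs: 3373 - 3p_b = 3205 + 4p_b, so 168 = 7p_b and p_b = 24.
So p_s = 17 and the quantity traded is q = 3373 - 3(24) = 3301.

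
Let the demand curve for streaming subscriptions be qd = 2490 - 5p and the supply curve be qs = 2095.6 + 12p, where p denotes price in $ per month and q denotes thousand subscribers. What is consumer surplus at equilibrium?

Set qd = qs: 2490 - 5p = 2095.6 + 12p, so 394.4 = 17p and p* = 23.2.
From the demand curve, q* = 2490 - 5(23.2) = 2374.
Demand choke price (qd = 0): p = 2490/5 = 498. Consumer surplus = ½ × (498 - 23.2) × 2374 = 563587.6.

Consumer surplus = 563587.6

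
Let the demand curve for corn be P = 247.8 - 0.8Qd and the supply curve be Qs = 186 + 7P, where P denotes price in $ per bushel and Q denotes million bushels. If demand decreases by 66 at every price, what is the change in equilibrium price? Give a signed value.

ΔP = -8

Rewriting in direct form: Qd = 309.75 - 1.25P.
Set Qd = Qs: 309.75 - 1.25P = 186 + 7P, so 123.75 = 8.25P and P* = 15.
Then Q* = 309.75 - 1.25(15) = 291.
After the shift, demand is Qd = 243.75 - 1.25P.
Re-solving, 8.25P = 57.75 gives P = 7 and Q = 235.
ΔP = 7 - 15 = -8.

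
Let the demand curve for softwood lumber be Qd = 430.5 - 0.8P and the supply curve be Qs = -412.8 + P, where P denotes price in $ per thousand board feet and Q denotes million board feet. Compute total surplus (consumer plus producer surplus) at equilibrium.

Total surplus = 3490.30125

Equating demand and supply, 430.5 - 0.8P = -412.8 + P gives 1.8P = 843.3, so P* = 468.5.
Then Q* = 430.5 - 0.8(468.5) = 55.7.
Demand choke price = 538.125; supply choke price = 412.8. CS = ½(538.125 - 468.5)(55.7) = 1939.05625; PS = ½(468.5 - 412.8)(55.7) = 1551.245. Total surplus = 3490.30125.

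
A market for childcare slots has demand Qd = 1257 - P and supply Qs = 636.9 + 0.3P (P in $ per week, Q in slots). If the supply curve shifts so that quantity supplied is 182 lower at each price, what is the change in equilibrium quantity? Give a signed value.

Equating demand and supply, 1257 - P = 636.9 + 0.3P gives 1.3P = 620.1, so P* = 477.
Plugging P* into demand: Q* = 1257 - 477 = 780.
After the shift, supply is Qs = 454.9 + 0.3P.
The new intersection has 802.1 = 1.3P, i.e. P = 617, Q = 640.
ΔQ = 640 - 780 = -140.

ΔQ = -140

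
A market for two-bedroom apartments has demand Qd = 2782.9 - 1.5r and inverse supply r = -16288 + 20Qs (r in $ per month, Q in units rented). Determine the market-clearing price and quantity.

r* = 1270, Q* = 877.9

Rewriting in direct form: Qs = 814.4 + 0.05r.
At equilibrium Qd = Qs, so 2782.9 - 1.5r = 814.4 + 0.05r; collecting terms, 1968.5 = 1.55r and r* = 1270.
Substitute back: Q* = 2782.9 - 1.5(1270) = 877.9.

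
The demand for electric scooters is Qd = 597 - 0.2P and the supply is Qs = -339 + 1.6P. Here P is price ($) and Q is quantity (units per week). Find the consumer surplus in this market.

Set Qd = Qs: 597 - 0.2P = -339 + 1.6P, so 936 = 1.8P and P* = 520.
Plugging P* into demand: Q* = 597 - 0.2(520) = 493.
Demand choke price (Qd = 0): P = 597/0.2 = 2985. Consumer surplus = ½ × (2985 - 520) × 493 = 607622.5.

Consumer surplus = 607622.5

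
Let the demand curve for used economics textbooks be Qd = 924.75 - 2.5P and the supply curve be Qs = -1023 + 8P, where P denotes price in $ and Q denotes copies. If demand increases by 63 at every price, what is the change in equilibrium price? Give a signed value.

ΔP = 6

Set Qd = Qs: 924.75 - 2.5P = -1023 + 8P, so 1947.75 = 10.5P and P* = 185.5.
Plugging P* into demand: Q* = 924.75 - 2.5(185.5) = 461.
After the shift, demand is Qd = 987.75 - 2.5P.
Re-solving, 10.5P = 2010.75 gives P = 191.5 and Q = 509.
ΔP = 191.5 - 185.5 = 6.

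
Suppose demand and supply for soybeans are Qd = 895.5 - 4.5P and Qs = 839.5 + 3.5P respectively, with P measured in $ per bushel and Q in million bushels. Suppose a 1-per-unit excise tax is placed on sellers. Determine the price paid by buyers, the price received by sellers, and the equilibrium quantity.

With a tax of 1 on sellers, they supply based on the net price P_s = P_b - 1, so Qs = 836 + 3.5P_b.
Market clearing requires 895.5 - 4.5P_b = 836 + 3.5P_b; hence 59.5 = 8P_b and P_b = 7.4375.
Then P_s = 7.4375 - 1 = 6.4375 and Q = 895.5 - 4.5(7.4375) = 862.03125.

P_b = 7.4375, P_s = 6.4375, Q = 862.03125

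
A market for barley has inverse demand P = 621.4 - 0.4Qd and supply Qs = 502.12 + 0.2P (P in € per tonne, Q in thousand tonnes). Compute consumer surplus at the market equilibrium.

In direct form, Qd = 1553.5 - 2.5P.
Set Qd = Qs: 1553.5 - 2.5P = 502.12 + 0.2P, so 1051.38 = 2.7P and P* = 389.4.
From the demand curve, Q* = 1553.5 - 2.5(389.4) = 580.
Demand choke price (Qd = 0): P = 1553.5/2.5 = 621.4. Consumer surplus = ½ × (621.4 - 389.4) × 580 = 67280.

Consumer surplus = 67280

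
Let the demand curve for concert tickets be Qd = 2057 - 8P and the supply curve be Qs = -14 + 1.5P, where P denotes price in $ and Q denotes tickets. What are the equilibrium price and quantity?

P* = 218, Q* = 313

Equating demand and supply, 2057 - 8P = -14 + 1.5P gives 9.5P = 2071, so P* = 218.
Then Q* = 2057 - 8(218) = 313.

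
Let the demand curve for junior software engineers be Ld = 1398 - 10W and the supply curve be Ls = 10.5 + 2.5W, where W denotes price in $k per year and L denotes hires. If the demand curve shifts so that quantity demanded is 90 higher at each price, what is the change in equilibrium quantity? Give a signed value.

Equating demand and supply, 1398 - 10W = 10.5 + 2.5W gives 12.5W = 1387.5, so W* = 111.
From the demand curve, L* = 1398 - 10(111) = 288.
After the shift, demand is Ld = 1488 - 10W.
New equilibrium: 1477.5 = 12.5W, so W = 118.2 and L = 306.
ΔL = 306 - 288 = 18.

ΔL = 18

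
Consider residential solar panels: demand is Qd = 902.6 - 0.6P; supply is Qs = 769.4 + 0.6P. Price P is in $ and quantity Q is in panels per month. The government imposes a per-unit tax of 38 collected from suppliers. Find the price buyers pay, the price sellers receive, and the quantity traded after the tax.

P_b = 130, P_s = 92, Q = 824.6

With a tax of 38 on suppliers, they supply based on the net price P_s = P_b - 38, so Qs = 746.6 + 0.6P_b.
Market clearing requires 902.6 - 0.6P_b = 746.6 + 0.6P_b; hence 156 = 1.2P_b and P_b = 130.
Then P_s = 130 - 38 = 92 and Q = 902.6 - 0.6(130) = 824.6.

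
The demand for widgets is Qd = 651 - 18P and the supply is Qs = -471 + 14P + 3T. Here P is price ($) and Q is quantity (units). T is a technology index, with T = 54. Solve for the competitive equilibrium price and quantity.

P* = 30, Q* = 111

With T = 54, supply is Qs = -309 + 14P.
Equating demand and supply, 651 - 18P = -309 + 14P gives 32P = 960, so P* = 30.
Then Q* = 651 - 18(30) = 111.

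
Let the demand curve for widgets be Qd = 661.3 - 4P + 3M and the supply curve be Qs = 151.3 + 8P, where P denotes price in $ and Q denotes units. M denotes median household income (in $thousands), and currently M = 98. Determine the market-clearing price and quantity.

With M = 98, demand is Qd = 955.3 - 4P.
Set Qd = Qs: 955.3 - 4P = 151.3 + 8P, so 804 = 12P and P* = 67.
Substitute back: Q* = 955.3 - 4(67) = 687.3.

P* = 67, Q* = 687.3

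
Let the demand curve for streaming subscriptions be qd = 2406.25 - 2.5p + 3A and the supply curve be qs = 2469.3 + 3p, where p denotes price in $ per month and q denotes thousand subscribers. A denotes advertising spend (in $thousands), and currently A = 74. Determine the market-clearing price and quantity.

p* = 28.9, q* = 2556

With A = 74, demand is qd = 2628.25 - 2.5p.
Equating demand and supply, 2628.25 - 2.5p = 2469.3 + 3p gives 5.5p = 158.95, so p* = 28.9.
Plugging p* into demand: q* = 2628.25 - 2.5(28.9) = 2556.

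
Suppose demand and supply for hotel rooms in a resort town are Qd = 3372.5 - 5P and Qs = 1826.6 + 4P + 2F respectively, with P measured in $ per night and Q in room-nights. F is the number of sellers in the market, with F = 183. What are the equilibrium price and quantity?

With F = 183, supply is Qs = 2192.6 + 4P.
Equating demand and supply, 3372.5 - 5P = 2192.6 + 4P gives 9P = 1179.9, so P* = 131.1.
Plugging P* into demand: Q* = 3372.5 - 5(131.1) = 2717.

P* = 131.1, Q* = 2717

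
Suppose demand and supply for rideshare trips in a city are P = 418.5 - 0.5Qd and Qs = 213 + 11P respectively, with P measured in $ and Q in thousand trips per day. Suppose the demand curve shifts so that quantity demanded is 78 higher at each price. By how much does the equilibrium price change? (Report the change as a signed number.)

Rewriting in direct form: Qd = 837 - 2P.
Equating demand and supply, 837 - 2P = 213 + 11P gives 13P = 624, so P* = 48.
Then Q* = 837 - 2(48) = 741.
After the shift, demand is Qd = 915 - 2P.
New equilibrium: 702 = 13P, so P = 54 and Q = 807.
ΔP = 54 - 48 = 6.

ΔP = 6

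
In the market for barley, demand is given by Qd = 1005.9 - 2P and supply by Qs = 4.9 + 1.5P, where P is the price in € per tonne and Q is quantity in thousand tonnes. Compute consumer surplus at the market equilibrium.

The market clears where 1005.9 - 2P = 4.9 + 1.5P. Rearranging, 3.5P = 1001, hence P* = 286.
From the demand curve, Q* = 1005.9 - 2(286) = 433.9.
Demand choke price (Qd = 0): P = 1005.9/2 = 502.95. Consumer surplus = ½ × (502.95 - 286) × 433.9 = 47067.3025.

Consumer surplus = 47067.3025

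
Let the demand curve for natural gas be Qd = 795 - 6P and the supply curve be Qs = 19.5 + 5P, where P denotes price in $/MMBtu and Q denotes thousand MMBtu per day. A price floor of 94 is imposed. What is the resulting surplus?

With P fixed at 94, quantity demanded is 231 and quantity supplied is 489.5.
Surplus = Qs - Qd = 489.5 - 231 = 258.5.

Surplus = 258.5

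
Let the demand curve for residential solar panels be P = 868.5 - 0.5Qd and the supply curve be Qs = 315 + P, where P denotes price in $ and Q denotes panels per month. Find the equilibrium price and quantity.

Solving each curve for Q: Qd = 1737 - 2P.
Equating demand and supply, 1737 - 2P = 315 + P gives 3P = 1422, so P* = 474.
Plugging P* into demand: Q* = 1737 - 2(474) = 789.

P* = 474, Q* = 789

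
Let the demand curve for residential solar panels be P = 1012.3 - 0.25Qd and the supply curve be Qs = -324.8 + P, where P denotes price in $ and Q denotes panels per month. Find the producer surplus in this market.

In direct form, Qd = 4049.2 - 4P.
The market clears where 4049.2 - 4P = -324.8 + P. Rearranging, 5P = 4374, hence P* = 874.8.
Then Q* = 4049.2 - 4(874.8) = 550.
Supply choke price (Qs = 0): P = 324.8. Producer surplus = ½ × (874.8 - 324.8) × 550 = 151250.

Producer surplus = 151250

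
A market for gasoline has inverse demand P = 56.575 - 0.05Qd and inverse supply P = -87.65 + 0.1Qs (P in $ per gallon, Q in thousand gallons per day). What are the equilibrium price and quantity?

Inverting to quantity form: Qd = 1131.5 - 20P and Qs = 876.5 + 10P.
At equilibrium Qd = Qs, so 1131.5 - 20P = 876.5 + 10P; collecting terms, 255 = 30P and P* = 8.5.
Plugging P* into demand: Q* = 1131.5 - 20(8.5) = 961.5.

P* = 8.5, Q* = 961.5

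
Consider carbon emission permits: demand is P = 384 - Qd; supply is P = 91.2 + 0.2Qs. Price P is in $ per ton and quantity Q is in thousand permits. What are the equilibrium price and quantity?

In direct form, Qd = 384 - P and Qs = -456 + 5P.
At equilibrium Qd = Qs, so 384 - P = -456 + 5P; collecting terms, 840 = 6P and P* = 140.
From the demand curve, Q* = 384 - 140 = 244.

P* = 140, Q* = 244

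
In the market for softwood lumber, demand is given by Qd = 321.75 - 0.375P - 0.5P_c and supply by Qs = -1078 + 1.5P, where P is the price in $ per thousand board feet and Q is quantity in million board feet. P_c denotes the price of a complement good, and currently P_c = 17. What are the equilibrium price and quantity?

With P_c = 17, demand is Qd = 313.25 - 0.375P.
Set Qd = Qs: 313.25 - 0.375P = -1078 + 1.5P, so 1391.25 = 1.875P and P* = 742.
Substitute back: Q* = 313.25 - 0.375(742) = 35.

P* = 742, Q* = 35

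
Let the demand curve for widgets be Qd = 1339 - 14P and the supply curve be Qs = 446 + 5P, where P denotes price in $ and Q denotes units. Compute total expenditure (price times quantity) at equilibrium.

Total expenditure = 32007

At equilibrium Qd = Qs, so 1339 - 14P = 446 + 5P; collecting terms, 893 = 19P and P* = 47.
From the demand curve, Q* = 1339 - 14(47) = 681.
Total expenditure = P* × Q* = 47 × 681 = 32007.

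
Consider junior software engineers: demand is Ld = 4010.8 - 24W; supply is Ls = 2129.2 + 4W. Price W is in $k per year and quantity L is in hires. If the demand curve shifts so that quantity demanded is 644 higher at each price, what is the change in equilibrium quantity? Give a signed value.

ΔL = 92

The market clears where 4010.8 - 24W = 2129.2 + 4W. Rearranging, 28W = 1881.6, hence W* = 67.2.
Plugging W* into demand: L* = 4010.8 - 24(67.2) = 2398.
After the shift, demand is Ld = 4654.8 - 24W.
Re-solving, 28W = 2525.6 gives W = 90.2 and L = 2490.
ΔL = 2490 - 2398 = 92.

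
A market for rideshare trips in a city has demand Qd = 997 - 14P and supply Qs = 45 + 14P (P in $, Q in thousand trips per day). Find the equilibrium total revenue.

Set Qd = Qs: 997 - 14P = 45 + 14P, so 952 = 28P and P* = 34.
Then Q* = 997 - 14(34) = 521.
Total revenue = P* × Q* = 34 × 521 = 17714.

Total revenue = 17714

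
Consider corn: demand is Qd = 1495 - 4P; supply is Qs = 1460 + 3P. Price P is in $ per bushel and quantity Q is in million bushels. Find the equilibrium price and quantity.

P* = 5, Q* = 1475

Equating demand and supply, 1495 - 4P = 1460 + 3P gives 7P = 35, so P* = 5.
Plugging P* into demand: Q* = 1495 - 4(5) = 1475.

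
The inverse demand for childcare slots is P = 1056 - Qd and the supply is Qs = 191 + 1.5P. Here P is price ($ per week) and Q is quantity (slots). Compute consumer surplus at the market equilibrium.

Solving each curve for Q: Qd = 1056 - P.
At equilibrium Qd = Qs, so 1056 - P = 191 + 1.5P; collecting terms, 865 = 2.5P and P* = 346.
Plugging P* into demand: Q* = 1056 - 346 = 710.
Demand choke price (Qd = 0): P = 1056. Consumer surplus = ½ × (1056 - 346) × 710 = 252050.

Consumer surplus = 252050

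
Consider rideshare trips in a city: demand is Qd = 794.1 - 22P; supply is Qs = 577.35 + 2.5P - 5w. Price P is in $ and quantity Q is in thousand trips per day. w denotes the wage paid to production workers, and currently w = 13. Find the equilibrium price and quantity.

P* = 11.5, Q* = 541.1

With w = 13, supply is Qs = 512.35 + 2.5P.
The market clears where 794.1 - 22P = 512.35 + 2.5P. Rearranging, 24.5P = 281.75, hence P* = 11.5.
Plugging P* into demand: Q* = 794.1 - 22(11.5) = 541.1.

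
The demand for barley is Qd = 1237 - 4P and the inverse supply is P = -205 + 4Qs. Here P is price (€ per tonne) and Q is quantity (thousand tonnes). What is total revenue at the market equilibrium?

Solving each curve for Q: Qs = 51.25 + 0.25P.
Set Qd = Qs: 1237 - 4P = 51.25 + 0.25P, so 1185.75 = 4.25P and P* = 279.
Plugging P* into demand: Q* = 1237 - 4(279) = 121.
Total revenue = P* × Q* = 279 × 121 = 33759.

Total revenue = 33759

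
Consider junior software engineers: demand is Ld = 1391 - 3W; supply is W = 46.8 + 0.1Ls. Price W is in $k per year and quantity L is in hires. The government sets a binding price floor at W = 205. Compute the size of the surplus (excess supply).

Surplus = 806

Inverting to quantity form: Ls = -468 + 10W.
With W fixed at 205, quantity demanded is 776 and quantity supplied is 1582.
Surplus = Ls - Ld = 1582 - 776 = 806.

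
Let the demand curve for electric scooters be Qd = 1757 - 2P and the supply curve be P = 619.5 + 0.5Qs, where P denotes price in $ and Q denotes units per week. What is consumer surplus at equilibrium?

Consumer surplus = 16770.25

In direct form, Qs = -1239 + 2P.
The market clears where 1757 - 2P = -1239 + 2P. Rearranging, 4P = 2996, hence P* = 749.
Then Q* = 1757 - 2(749) = 259.
Demand choke price (Qd = 0): P = 1757/2 = 878.5. Consumer surplus = ½ × (878.5 - 749) × 259 = 16770.25.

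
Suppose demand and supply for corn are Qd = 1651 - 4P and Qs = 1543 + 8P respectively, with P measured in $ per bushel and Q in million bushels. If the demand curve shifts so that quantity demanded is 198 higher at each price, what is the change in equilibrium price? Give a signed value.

Set Qd = Qs: 1651 - 4P = 1543 + 8P, so 108 = 12P and P* = 9.
Plugging P* into demand: Q* = 1651 - 4(9) = 1615.
After the shift, demand is Qd = 1849 - 4P.
New equilibrium: 306 = 12P, so P = 25.5 and Q = 1747.
ΔP = 25.5 - 9 = 16.5.

ΔP = 16.5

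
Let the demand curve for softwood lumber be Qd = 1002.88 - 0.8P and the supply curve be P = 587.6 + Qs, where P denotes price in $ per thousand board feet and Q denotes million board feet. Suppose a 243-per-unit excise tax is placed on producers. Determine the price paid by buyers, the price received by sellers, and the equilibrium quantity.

In direct form, Qs = -587.6 + P.
Producers keep P_s = P_b - 243 per unit, so supply in terms of the buyer price is Qs = -830.6 + P_b.
Equate demand and the shifted supply: 1002.88 - 0.8P_b = -830.6 + P_b, giving 1.8P_b = 1833.48, so P_b = 1018.6.
So P_s = 775.6 and the quantity traded is Q = 1002.88 - 0.8(1018.6) = 188.

P_b = 1018.6, P_s = 775.6, Q = 188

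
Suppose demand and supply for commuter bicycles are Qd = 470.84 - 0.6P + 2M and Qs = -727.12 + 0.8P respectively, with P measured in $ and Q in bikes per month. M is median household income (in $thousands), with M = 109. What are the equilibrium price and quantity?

P* = 1011.4, Q* = 82

With M = 109, demand is Qd = 688.84 - 0.6P.
The market clears where 688.84 - 0.6P = -727.12 + 0.8P. Rearranging, 1.4P = 1415.96, hence P* = 1011.4.
Substitute back: Q* = 688.84 - 0.6(1011.4) = 82.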